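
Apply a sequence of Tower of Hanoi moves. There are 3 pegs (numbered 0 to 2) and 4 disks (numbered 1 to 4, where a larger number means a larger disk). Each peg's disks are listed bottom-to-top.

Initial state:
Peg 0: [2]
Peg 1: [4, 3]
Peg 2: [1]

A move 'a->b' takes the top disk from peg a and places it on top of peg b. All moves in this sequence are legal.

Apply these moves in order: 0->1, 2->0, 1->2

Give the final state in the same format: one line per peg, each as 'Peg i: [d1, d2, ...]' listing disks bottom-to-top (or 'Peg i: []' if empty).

Answer: Peg 0: [1]
Peg 1: [4, 3]
Peg 2: [2]

Derivation:
After move 1 (0->1):
Peg 0: []
Peg 1: [4, 3, 2]
Peg 2: [1]

After move 2 (2->0):
Peg 0: [1]
Peg 1: [4, 3, 2]
Peg 2: []

After move 3 (1->2):
Peg 0: [1]
Peg 1: [4, 3]
Peg 2: [2]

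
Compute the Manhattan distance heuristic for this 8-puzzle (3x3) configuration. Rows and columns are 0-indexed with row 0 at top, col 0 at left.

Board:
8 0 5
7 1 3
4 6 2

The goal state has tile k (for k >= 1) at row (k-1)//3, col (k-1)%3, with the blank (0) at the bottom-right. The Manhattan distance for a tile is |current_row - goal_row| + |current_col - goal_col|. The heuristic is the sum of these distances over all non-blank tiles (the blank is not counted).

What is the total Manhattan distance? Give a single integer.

Answer: 15

Derivation:
Tile 8: (0,0)->(2,1) = 3
Tile 5: (0,2)->(1,1) = 2
Tile 7: (1,0)->(2,0) = 1
Tile 1: (1,1)->(0,0) = 2
Tile 3: (1,2)->(0,2) = 1
Tile 4: (2,0)->(1,0) = 1
Tile 6: (2,1)->(1,2) = 2
Tile 2: (2,2)->(0,1) = 3
Sum: 3 + 2 + 1 + 2 + 1 + 1 + 2 + 3 = 15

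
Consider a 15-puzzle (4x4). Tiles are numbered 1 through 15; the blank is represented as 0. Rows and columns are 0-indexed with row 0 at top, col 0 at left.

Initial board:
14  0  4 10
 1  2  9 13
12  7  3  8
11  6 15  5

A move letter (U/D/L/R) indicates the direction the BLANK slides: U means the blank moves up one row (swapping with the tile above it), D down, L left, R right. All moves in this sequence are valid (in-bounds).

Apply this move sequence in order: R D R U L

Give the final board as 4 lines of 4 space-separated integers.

After move 1 (R):
14  4  0 10
 1  2  9 13
12  7  3  8
11  6 15  5

After move 2 (D):
14  4  9 10
 1  2  0 13
12  7  3  8
11  6 15  5

After move 3 (R):
14  4  9 10
 1  2 13  0
12  7  3  8
11  6 15  5

After move 4 (U):
14  4  9  0
 1  2 13 10
12  7  3  8
11  6 15  5

After move 5 (L):
14  4  0  9
 1  2 13 10
12  7  3  8
11  6 15  5

Answer: 14  4  0  9
 1  2 13 10
12  7  3  8
11  6 15  5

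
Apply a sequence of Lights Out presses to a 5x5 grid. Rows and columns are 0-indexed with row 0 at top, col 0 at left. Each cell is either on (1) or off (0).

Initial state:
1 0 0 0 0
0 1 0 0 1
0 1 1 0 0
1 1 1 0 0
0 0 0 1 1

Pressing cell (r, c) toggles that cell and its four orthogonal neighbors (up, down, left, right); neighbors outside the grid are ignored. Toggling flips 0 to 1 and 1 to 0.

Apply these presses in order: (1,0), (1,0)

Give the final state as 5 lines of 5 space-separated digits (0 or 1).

After press 1 at (1,0):
0 0 0 0 0
1 0 0 0 1
1 1 1 0 0
1 1 1 0 0
0 0 0 1 1

After press 2 at (1,0):
1 0 0 0 0
0 1 0 0 1
0 1 1 0 0
1 1 1 0 0
0 0 0 1 1

Answer: 1 0 0 0 0
0 1 0 0 1
0 1 1 0 0
1 1 1 0 0
0 0 0 1 1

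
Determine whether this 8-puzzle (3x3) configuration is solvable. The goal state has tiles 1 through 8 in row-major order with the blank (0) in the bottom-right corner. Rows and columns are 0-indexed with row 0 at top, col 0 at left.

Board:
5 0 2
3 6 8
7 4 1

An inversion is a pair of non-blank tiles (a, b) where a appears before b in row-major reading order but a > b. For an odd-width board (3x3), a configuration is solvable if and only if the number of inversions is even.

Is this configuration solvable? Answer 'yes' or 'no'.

Inversions (pairs i<j in row-major order where tile[i] > tile[j] > 0): 14
14 is even, so the puzzle is solvable.

Answer: yes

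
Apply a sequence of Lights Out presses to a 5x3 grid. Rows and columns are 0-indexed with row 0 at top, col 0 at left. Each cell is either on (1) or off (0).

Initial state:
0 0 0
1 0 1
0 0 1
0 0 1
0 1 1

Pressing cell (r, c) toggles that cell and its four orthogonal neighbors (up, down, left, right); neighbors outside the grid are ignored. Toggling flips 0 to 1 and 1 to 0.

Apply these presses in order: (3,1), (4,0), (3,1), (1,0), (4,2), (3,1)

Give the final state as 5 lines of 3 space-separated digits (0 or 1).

Answer: 1 0 0
0 1 1
1 1 1
0 1 1
1 0 0

Derivation:
After press 1 at (3,1):
0 0 0
1 0 1
0 1 1
1 1 0
0 0 1

After press 2 at (4,0):
0 0 0
1 0 1
0 1 1
0 1 0
1 1 1

After press 3 at (3,1):
0 0 0
1 0 1
0 0 1
1 0 1
1 0 1

After press 4 at (1,0):
1 0 0
0 1 1
1 0 1
1 0 1
1 0 1

After press 5 at (4,2):
1 0 0
0 1 1
1 0 1
1 0 0
1 1 0

After press 6 at (3,1):
1 0 0
0 1 1
1 1 1
0 1 1
1 0 0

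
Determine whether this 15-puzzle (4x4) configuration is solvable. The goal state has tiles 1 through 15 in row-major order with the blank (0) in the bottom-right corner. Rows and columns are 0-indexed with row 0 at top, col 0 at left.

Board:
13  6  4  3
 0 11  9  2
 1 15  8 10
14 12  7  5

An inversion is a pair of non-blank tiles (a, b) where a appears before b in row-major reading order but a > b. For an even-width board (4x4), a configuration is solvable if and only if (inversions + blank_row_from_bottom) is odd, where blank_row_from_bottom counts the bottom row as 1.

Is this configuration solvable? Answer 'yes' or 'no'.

Inversions: 51
Blank is in row 1 (0-indexed from top), which is row 3 counting from the bottom (bottom = 1).
51 + 3 = 54, which is even, so the puzzle is not solvable.

Answer: no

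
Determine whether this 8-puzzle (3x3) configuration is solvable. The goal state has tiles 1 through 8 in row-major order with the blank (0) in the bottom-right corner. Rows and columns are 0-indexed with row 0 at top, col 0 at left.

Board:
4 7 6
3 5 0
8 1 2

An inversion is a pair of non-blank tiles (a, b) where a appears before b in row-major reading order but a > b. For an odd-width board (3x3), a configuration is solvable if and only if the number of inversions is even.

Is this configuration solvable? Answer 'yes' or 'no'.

Inversions (pairs i<j in row-major order where tile[i] > tile[j] > 0): 18
18 is even, so the puzzle is solvable.

Answer: yes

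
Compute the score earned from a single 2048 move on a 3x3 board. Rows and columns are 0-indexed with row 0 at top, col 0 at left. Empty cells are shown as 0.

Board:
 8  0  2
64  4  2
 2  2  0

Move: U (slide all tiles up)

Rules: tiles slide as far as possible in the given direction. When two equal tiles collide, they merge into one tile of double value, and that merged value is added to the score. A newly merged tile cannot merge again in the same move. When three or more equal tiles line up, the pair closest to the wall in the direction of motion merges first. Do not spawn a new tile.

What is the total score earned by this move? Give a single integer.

Slide up:
col 0: [8, 64, 2] -> [8, 64, 2]  score +0 (running 0)
col 1: [0, 4, 2] -> [4, 2, 0]  score +0 (running 0)
col 2: [2, 2, 0] -> [4, 0, 0]  score +4 (running 4)
Board after move:
 8  4  4
64  2  0
 2  0  0

Answer: 4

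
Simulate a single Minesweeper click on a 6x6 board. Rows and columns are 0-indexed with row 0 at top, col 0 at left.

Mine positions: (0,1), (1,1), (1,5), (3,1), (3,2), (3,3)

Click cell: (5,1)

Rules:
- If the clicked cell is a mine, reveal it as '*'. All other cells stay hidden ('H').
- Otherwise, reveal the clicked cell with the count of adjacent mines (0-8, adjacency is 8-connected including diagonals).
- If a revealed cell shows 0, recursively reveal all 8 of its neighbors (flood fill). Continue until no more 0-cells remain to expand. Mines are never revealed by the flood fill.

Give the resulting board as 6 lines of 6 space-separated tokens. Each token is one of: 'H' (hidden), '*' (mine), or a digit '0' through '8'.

H H H H H H
H H H H H H
H H H H 2 1
H H H H 1 0
1 2 3 2 1 0
0 0 0 0 0 0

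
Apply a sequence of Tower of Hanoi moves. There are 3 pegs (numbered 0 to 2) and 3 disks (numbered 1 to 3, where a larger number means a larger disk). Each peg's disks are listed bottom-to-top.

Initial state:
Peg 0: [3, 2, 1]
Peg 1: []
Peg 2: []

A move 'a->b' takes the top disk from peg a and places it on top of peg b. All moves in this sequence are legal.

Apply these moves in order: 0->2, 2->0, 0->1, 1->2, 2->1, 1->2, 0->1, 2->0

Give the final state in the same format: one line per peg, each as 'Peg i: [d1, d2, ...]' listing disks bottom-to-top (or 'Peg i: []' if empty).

Answer: Peg 0: [3, 1]
Peg 1: [2]
Peg 2: []

Derivation:
After move 1 (0->2):
Peg 0: [3, 2]
Peg 1: []
Peg 2: [1]

After move 2 (2->0):
Peg 0: [3, 2, 1]
Peg 1: []
Peg 2: []

After move 3 (0->1):
Peg 0: [3, 2]
Peg 1: [1]
Peg 2: []

After move 4 (1->2):
Peg 0: [3, 2]
Peg 1: []
Peg 2: [1]

After move 5 (2->1):
Peg 0: [3, 2]
Peg 1: [1]
Peg 2: []

After move 6 (1->2):
Peg 0: [3, 2]
Peg 1: []
Peg 2: [1]

After move 7 (0->1):
Peg 0: [3]
Peg 1: [2]
Peg 2: [1]

After move 8 (2->0):
Peg 0: [3, 1]
Peg 1: [2]
Peg 2: []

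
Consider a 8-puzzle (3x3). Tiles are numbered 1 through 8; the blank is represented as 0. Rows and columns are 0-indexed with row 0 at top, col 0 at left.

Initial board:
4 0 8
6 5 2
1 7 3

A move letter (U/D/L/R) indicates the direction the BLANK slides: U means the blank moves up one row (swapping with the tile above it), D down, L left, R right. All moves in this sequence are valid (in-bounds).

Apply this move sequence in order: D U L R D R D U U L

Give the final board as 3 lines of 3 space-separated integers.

After move 1 (D):
4 5 8
6 0 2
1 7 3

After move 2 (U):
4 0 8
6 5 2
1 7 3

After move 3 (L):
0 4 8
6 5 2
1 7 3

After move 4 (R):
4 0 8
6 5 2
1 7 3

After move 5 (D):
4 5 8
6 0 2
1 7 3

After move 6 (R):
4 5 8
6 2 0
1 7 3

After move 7 (D):
4 5 8
6 2 3
1 7 0

After move 8 (U):
4 5 8
6 2 0
1 7 3

After move 9 (U):
4 5 0
6 2 8
1 7 3

After move 10 (L):
4 0 5
6 2 8
1 7 3

Answer: 4 0 5
6 2 8
1 7 3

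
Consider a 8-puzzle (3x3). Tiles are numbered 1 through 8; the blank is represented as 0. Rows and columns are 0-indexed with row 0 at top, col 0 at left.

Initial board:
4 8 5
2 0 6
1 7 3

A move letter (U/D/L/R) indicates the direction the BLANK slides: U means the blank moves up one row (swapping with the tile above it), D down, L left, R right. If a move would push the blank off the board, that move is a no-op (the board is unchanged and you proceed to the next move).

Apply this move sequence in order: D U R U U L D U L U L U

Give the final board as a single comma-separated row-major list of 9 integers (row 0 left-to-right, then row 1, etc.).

Answer: 0, 4, 8, 2, 6, 5, 1, 7, 3

Derivation:
After move 1 (D):
4 8 5
2 7 6
1 0 3

After move 2 (U):
4 8 5
2 0 6
1 7 3

After move 3 (R):
4 8 5
2 6 0
1 7 3

After move 4 (U):
4 8 0
2 6 5
1 7 3

After move 5 (U):
4 8 0
2 6 5
1 7 3

After move 6 (L):
4 0 8
2 6 5
1 7 3

After move 7 (D):
4 6 8
2 0 5
1 7 3

After move 8 (U):
4 0 8
2 6 5
1 7 3

After move 9 (L):
0 4 8
2 6 5
1 7 3

After move 10 (U):
0 4 8
2 6 5
1 7 3

After move 11 (L):
0 4 8
2 6 5
1 7 3

After move 12 (U):
0 4 8
2 6 5
1 7 3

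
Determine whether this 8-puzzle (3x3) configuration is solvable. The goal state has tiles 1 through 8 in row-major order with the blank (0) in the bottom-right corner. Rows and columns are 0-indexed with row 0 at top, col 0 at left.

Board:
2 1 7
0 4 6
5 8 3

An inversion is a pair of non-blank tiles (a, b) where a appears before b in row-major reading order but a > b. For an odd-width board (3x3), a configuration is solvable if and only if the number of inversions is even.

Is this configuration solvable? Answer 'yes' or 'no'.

Inversions (pairs i<j in row-major order where tile[i] > tile[j] > 0): 10
10 is even, so the puzzle is solvable.

Answer: yes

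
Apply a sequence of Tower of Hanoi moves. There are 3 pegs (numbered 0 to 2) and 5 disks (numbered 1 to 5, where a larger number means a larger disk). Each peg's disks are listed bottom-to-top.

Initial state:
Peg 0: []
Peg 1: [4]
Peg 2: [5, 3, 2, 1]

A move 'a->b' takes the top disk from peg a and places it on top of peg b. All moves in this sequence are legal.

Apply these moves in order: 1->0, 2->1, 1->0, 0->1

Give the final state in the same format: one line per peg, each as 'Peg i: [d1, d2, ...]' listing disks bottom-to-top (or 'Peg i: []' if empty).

Answer: Peg 0: [4]
Peg 1: [1]
Peg 2: [5, 3, 2]

Derivation:
After move 1 (1->0):
Peg 0: [4]
Peg 1: []
Peg 2: [5, 3, 2, 1]

After move 2 (2->1):
Peg 0: [4]
Peg 1: [1]
Peg 2: [5, 3, 2]

After move 3 (1->0):
Peg 0: [4, 1]
Peg 1: []
Peg 2: [5, 3, 2]

After move 4 (0->1):
Peg 0: [4]
Peg 1: [1]
Peg 2: [5, 3, 2]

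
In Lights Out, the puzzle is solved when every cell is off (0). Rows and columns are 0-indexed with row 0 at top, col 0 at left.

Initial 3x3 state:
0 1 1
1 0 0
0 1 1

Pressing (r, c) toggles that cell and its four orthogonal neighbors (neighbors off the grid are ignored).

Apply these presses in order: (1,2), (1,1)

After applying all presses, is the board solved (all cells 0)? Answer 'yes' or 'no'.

After press 1 at (1,2):
0 1 0
1 1 1
0 1 0

After press 2 at (1,1):
0 0 0
0 0 0
0 0 0

Lights still on: 0

Answer: yes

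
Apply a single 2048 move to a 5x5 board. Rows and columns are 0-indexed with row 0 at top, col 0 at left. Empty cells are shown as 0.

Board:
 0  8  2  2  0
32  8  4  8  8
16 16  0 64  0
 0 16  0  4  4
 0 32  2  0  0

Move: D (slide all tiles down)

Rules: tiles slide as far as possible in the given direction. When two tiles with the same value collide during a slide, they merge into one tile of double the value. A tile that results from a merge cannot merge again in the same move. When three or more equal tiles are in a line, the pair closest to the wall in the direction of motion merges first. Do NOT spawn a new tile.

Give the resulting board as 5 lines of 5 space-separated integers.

Answer:  0  0  0  0  0
 0  0  0  2  0
 0 16  2  8  0
32 32  4 64  8
16 32  2  4  4

Derivation:
Slide down:
col 0: [0, 32, 16, 0, 0] -> [0, 0, 0, 32, 16]
col 1: [8, 8, 16, 16, 32] -> [0, 0, 16, 32, 32]
col 2: [2, 4, 0, 0, 2] -> [0, 0, 2, 4, 2]
col 3: [2, 8, 64, 4, 0] -> [0, 2, 8, 64, 4]
col 4: [0, 8, 0, 4, 0] -> [0, 0, 0, 8, 4]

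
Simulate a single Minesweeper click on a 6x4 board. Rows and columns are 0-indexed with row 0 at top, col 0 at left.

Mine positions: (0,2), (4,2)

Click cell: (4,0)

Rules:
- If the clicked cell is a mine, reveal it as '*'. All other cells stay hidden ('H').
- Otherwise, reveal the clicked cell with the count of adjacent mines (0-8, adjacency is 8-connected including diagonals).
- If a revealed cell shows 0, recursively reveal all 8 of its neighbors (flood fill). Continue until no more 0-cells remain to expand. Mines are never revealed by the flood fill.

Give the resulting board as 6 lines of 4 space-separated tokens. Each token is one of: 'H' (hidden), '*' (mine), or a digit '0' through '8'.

0 1 H H
0 1 1 1
0 0 0 0
0 1 1 1
0 1 H H
0 1 H H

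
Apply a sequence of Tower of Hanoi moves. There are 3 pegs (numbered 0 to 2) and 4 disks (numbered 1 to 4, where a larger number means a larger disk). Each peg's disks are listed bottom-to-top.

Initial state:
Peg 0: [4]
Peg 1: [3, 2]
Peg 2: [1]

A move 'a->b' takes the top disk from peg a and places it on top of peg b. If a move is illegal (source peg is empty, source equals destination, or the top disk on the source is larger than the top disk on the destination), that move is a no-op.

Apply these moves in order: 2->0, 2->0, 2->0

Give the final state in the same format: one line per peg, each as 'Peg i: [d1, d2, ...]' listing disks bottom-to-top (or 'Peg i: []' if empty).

Answer: Peg 0: [4, 1]
Peg 1: [3, 2]
Peg 2: []

Derivation:
After move 1 (2->0):
Peg 0: [4, 1]
Peg 1: [3, 2]
Peg 2: []

After move 2 (2->0):
Peg 0: [4, 1]
Peg 1: [3, 2]
Peg 2: []

After move 3 (2->0):
Peg 0: [4, 1]
Peg 1: [3, 2]
Peg 2: []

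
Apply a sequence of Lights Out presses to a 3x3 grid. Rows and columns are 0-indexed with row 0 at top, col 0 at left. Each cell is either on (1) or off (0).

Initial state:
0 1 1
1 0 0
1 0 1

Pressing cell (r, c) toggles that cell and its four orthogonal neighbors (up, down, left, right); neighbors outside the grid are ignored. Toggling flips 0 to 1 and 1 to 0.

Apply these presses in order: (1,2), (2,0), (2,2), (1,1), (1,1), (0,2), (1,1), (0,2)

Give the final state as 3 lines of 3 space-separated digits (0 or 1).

After press 1 at (1,2):
0 1 0
1 1 1
1 0 0

After press 2 at (2,0):
0 1 0
0 1 1
0 1 0

After press 3 at (2,2):
0 1 0
0 1 0
0 0 1

After press 4 at (1,1):
0 0 0
1 0 1
0 1 1

After press 5 at (1,1):
0 1 0
0 1 0
0 0 1

After press 6 at (0,2):
0 0 1
0 1 1
0 0 1

After press 7 at (1,1):
0 1 1
1 0 0
0 1 1

After press 8 at (0,2):
0 0 0
1 0 1
0 1 1

Answer: 0 0 0
1 0 1
0 1 1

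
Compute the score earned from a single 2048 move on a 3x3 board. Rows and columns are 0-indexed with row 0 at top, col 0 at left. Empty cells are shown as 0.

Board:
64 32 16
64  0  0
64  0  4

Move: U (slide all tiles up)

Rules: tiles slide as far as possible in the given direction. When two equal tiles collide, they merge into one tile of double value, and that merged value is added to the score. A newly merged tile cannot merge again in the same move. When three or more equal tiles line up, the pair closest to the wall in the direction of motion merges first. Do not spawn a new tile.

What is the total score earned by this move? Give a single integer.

Answer: 128

Derivation:
Slide up:
col 0: [64, 64, 64] -> [128, 64, 0]  score +128 (running 128)
col 1: [32, 0, 0] -> [32, 0, 0]  score +0 (running 128)
col 2: [16, 0, 4] -> [16, 4, 0]  score +0 (running 128)
Board after move:
128  32  16
 64   0   4
  0   0   0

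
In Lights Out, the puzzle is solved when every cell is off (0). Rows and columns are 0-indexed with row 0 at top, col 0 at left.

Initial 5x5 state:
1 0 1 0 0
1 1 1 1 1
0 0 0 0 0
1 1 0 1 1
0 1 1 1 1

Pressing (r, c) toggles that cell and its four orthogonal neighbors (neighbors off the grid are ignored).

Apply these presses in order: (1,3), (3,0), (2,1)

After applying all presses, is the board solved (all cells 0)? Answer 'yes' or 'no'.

Answer: no

Derivation:
After press 1 at (1,3):
1 0 1 1 0
1 1 0 0 0
0 0 0 1 0
1 1 0 1 1
0 1 1 1 1

After press 2 at (3,0):
1 0 1 1 0
1 1 0 0 0
1 0 0 1 0
0 0 0 1 1
1 1 1 1 1

After press 3 at (2,1):
1 0 1 1 0
1 0 0 0 0
0 1 1 1 0
0 1 0 1 1
1 1 1 1 1

Lights still on: 15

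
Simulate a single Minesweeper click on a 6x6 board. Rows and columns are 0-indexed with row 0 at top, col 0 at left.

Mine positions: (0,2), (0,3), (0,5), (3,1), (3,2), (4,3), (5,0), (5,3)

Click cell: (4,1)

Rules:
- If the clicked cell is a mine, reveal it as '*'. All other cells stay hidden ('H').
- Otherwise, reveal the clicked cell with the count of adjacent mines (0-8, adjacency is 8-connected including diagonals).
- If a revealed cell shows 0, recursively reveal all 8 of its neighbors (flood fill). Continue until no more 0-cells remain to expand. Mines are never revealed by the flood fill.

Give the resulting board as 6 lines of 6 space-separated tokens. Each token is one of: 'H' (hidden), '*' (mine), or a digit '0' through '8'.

H H H H H H
H H H H H H
H H H H H H
H H H H H H
H 3 H H H H
H H H H H H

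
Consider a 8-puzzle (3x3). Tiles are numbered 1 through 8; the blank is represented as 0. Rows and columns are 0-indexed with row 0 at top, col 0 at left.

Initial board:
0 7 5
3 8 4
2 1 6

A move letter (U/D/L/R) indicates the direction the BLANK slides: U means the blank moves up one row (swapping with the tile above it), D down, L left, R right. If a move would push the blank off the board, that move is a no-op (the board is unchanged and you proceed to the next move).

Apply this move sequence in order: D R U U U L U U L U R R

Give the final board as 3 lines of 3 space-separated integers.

Answer: 3 5 0
8 7 4
2 1 6

Derivation:
After move 1 (D):
3 7 5
0 8 4
2 1 6

After move 2 (R):
3 7 5
8 0 4
2 1 6

After move 3 (U):
3 0 5
8 7 4
2 1 6

After move 4 (U):
3 0 5
8 7 4
2 1 6

After move 5 (U):
3 0 5
8 7 4
2 1 6

After move 6 (L):
0 3 5
8 7 4
2 1 6

After move 7 (U):
0 3 5
8 7 4
2 1 6

After move 8 (U):
0 3 5
8 7 4
2 1 6

After move 9 (L):
0 3 5
8 7 4
2 1 6

After move 10 (U):
0 3 5
8 7 4
2 1 6

After move 11 (R):
3 0 5
8 7 4
2 1 6

After move 12 (R):
3 5 0
8 7 4
2 1 6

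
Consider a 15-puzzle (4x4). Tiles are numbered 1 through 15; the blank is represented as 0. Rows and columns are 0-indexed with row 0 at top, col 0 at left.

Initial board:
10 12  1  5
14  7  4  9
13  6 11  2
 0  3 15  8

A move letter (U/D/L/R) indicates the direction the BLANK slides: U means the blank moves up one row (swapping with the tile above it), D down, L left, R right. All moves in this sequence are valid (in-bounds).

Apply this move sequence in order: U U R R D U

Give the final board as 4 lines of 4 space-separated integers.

After move 1 (U):
10 12  1  5
14  7  4  9
 0  6 11  2
13  3 15  8

After move 2 (U):
10 12  1  5
 0  7  4  9
14  6 11  2
13  3 15  8

After move 3 (R):
10 12  1  5
 7  0  4  9
14  6 11  2
13  3 15  8

After move 4 (R):
10 12  1  5
 7  4  0  9
14  6 11  2
13  3 15  8

After move 5 (D):
10 12  1  5
 7  4 11  9
14  6  0  2
13  3 15  8

After move 6 (U):
10 12  1  5
 7  4  0  9
14  6 11  2
13  3 15  8

Answer: 10 12  1  5
 7  4  0  9
14  6 11  2
13  3 15  8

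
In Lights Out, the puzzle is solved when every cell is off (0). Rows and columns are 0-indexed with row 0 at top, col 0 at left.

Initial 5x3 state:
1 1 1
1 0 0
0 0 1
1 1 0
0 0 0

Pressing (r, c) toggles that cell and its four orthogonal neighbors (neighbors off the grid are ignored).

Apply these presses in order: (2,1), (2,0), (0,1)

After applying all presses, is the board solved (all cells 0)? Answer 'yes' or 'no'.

Answer: yes

Derivation:
After press 1 at (2,1):
1 1 1
1 1 0
1 1 0
1 0 0
0 0 0

After press 2 at (2,0):
1 1 1
0 1 0
0 0 0
0 0 0
0 0 0

After press 3 at (0,1):
0 0 0
0 0 0
0 0 0
0 0 0
0 0 0

Lights still on: 0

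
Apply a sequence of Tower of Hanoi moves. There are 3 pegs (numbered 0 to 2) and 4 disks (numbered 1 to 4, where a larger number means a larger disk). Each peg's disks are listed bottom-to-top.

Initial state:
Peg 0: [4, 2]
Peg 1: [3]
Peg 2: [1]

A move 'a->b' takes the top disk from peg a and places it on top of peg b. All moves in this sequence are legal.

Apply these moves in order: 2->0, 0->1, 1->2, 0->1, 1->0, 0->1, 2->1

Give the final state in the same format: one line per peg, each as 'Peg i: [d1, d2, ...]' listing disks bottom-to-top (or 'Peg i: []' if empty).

Answer: Peg 0: [4]
Peg 1: [3, 2, 1]
Peg 2: []

Derivation:
After move 1 (2->0):
Peg 0: [4, 2, 1]
Peg 1: [3]
Peg 2: []

After move 2 (0->1):
Peg 0: [4, 2]
Peg 1: [3, 1]
Peg 2: []

After move 3 (1->2):
Peg 0: [4, 2]
Peg 1: [3]
Peg 2: [1]

After move 4 (0->1):
Peg 0: [4]
Peg 1: [3, 2]
Peg 2: [1]

After move 5 (1->0):
Peg 0: [4, 2]
Peg 1: [3]
Peg 2: [1]

After move 6 (0->1):
Peg 0: [4]
Peg 1: [3, 2]
Peg 2: [1]

After move 7 (2->1):
Peg 0: [4]
Peg 1: [3, 2, 1]
Peg 2: []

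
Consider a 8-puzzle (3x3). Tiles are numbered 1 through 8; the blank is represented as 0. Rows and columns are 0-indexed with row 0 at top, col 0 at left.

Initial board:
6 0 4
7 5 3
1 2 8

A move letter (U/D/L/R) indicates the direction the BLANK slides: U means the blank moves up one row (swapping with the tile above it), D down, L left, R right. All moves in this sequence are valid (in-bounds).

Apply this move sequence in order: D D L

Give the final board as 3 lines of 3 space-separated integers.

Answer: 6 5 4
7 2 3
0 1 8

Derivation:
After move 1 (D):
6 5 4
7 0 3
1 2 8

After move 2 (D):
6 5 4
7 2 3
1 0 8

After move 3 (L):
6 5 4
7 2 3
0 1 8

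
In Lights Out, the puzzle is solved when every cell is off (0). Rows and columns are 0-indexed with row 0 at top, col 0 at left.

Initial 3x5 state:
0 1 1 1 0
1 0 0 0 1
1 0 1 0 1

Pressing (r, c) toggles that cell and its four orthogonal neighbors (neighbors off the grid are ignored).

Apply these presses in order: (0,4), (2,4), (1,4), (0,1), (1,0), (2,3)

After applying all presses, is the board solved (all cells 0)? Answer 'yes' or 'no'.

After press 1 at (0,4):
0 1 1 0 1
1 0 0 0 0
1 0 1 0 1

After press 2 at (2,4):
0 1 1 0 1
1 0 0 0 1
1 0 1 1 0

After press 3 at (1,4):
0 1 1 0 0
1 0 0 1 0
1 0 1 1 1

After press 4 at (0,1):
1 0 0 0 0
1 1 0 1 0
1 0 1 1 1

After press 5 at (1,0):
0 0 0 0 0
0 0 0 1 0
0 0 1 1 1

After press 6 at (2,3):
0 0 0 0 0
0 0 0 0 0
0 0 0 0 0

Lights still on: 0

Answer: yes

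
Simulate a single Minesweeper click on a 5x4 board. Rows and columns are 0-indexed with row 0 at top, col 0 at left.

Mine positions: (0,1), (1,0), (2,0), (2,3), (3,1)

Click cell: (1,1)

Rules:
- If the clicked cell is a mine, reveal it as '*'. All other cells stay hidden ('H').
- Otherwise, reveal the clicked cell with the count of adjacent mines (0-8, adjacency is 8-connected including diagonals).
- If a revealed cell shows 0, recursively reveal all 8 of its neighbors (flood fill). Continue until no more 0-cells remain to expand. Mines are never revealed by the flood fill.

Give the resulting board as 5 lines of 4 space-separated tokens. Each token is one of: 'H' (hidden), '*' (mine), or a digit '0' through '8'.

H H H H
H 3 H H
H H H H
H H H H
H H H H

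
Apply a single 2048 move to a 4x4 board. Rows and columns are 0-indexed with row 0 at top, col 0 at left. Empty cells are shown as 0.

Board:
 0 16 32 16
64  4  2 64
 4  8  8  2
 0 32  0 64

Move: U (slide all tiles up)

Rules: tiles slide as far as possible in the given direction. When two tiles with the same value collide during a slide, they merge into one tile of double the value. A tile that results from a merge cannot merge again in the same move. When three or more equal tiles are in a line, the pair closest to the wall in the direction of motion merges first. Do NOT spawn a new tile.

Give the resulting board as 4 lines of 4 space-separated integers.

Answer: 64 16 32 16
 4  4  2 64
 0  8  8  2
 0 32  0 64

Derivation:
Slide up:
col 0: [0, 64, 4, 0] -> [64, 4, 0, 0]
col 1: [16, 4, 8, 32] -> [16, 4, 8, 32]
col 2: [32, 2, 8, 0] -> [32, 2, 8, 0]
col 3: [16, 64, 2, 64] -> [16, 64, 2, 64]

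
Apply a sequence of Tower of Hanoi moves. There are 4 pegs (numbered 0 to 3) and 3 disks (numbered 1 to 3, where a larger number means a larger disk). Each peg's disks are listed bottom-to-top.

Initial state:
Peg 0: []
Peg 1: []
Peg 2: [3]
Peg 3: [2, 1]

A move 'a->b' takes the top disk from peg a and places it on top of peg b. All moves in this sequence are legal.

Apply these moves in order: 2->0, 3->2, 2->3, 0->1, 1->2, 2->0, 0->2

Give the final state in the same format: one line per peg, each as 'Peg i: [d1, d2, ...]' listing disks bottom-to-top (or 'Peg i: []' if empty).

After move 1 (2->0):
Peg 0: [3]
Peg 1: []
Peg 2: []
Peg 3: [2, 1]

After move 2 (3->2):
Peg 0: [3]
Peg 1: []
Peg 2: [1]
Peg 3: [2]

After move 3 (2->3):
Peg 0: [3]
Peg 1: []
Peg 2: []
Peg 3: [2, 1]

After move 4 (0->1):
Peg 0: []
Peg 1: [3]
Peg 2: []
Peg 3: [2, 1]

After move 5 (1->2):
Peg 0: []
Peg 1: []
Peg 2: [3]
Peg 3: [2, 1]

After move 6 (2->0):
Peg 0: [3]
Peg 1: []
Peg 2: []
Peg 3: [2, 1]

After move 7 (0->2):
Peg 0: []
Peg 1: []
Peg 2: [3]
Peg 3: [2, 1]

Answer: Peg 0: []
Peg 1: []
Peg 2: [3]
Peg 3: [2, 1]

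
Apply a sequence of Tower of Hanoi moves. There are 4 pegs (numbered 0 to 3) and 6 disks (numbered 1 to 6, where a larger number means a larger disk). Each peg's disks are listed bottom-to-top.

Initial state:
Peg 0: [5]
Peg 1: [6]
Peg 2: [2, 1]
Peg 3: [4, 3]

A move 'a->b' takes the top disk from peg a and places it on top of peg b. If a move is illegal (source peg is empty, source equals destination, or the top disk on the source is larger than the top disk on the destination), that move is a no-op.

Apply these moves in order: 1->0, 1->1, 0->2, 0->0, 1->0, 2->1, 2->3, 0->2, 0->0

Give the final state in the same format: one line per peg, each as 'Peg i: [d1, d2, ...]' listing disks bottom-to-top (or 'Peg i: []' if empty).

After move 1 (1->0):
Peg 0: [5]
Peg 1: [6]
Peg 2: [2, 1]
Peg 3: [4, 3]

After move 2 (1->1):
Peg 0: [5]
Peg 1: [6]
Peg 2: [2, 1]
Peg 3: [4, 3]

After move 3 (0->2):
Peg 0: [5]
Peg 1: [6]
Peg 2: [2, 1]
Peg 3: [4, 3]

After move 4 (0->0):
Peg 0: [5]
Peg 1: [6]
Peg 2: [2, 1]
Peg 3: [4, 3]

After move 5 (1->0):
Peg 0: [5]
Peg 1: [6]
Peg 2: [2, 1]
Peg 3: [4, 3]

After move 6 (2->1):
Peg 0: [5]
Peg 1: [6, 1]
Peg 2: [2]
Peg 3: [4, 3]

After move 7 (2->3):
Peg 0: [5]
Peg 1: [6, 1]
Peg 2: []
Peg 3: [4, 3, 2]

After move 8 (0->2):
Peg 0: []
Peg 1: [6, 1]
Peg 2: [5]
Peg 3: [4, 3, 2]

After move 9 (0->0):
Peg 0: []
Peg 1: [6, 1]
Peg 2: [5]
Peg 3: [4, 3, 2]

Answer: Peg 0: []
Peg 1: [6, 1]
Peg 2: [5]
Peg 3: [4, 3, 2]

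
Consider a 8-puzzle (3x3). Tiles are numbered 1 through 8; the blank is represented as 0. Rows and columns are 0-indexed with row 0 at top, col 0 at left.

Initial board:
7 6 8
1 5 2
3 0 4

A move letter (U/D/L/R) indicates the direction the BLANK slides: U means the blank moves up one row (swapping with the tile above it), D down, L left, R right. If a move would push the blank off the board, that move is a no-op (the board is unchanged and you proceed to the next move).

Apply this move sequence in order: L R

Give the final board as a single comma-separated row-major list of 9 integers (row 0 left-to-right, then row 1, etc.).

Answer: 7, 6, 8, 1, 5, 2, 3, 0, 4

Derivation:
After move 1 (L):
7 6 8
1 5 2
0 3 4

After move 2 (R):
7 6 8
1 5 2
3 0 4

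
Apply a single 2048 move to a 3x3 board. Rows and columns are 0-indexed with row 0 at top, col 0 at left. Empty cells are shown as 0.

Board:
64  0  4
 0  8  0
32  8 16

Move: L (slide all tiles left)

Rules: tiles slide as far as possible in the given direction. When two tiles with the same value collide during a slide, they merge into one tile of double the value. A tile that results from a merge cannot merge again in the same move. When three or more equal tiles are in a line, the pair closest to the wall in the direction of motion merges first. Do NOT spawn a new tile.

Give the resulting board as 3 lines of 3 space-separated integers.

Slide left:
row 0: [64, 0, 4] -> [64, 4, 0]
row 1: [0, 8, 0] -> [8, 0, 0]
row 2: [32, 8, 16] -> [32, 8, 16]

Answer: 64  4  0
 8  0  0
32  8 16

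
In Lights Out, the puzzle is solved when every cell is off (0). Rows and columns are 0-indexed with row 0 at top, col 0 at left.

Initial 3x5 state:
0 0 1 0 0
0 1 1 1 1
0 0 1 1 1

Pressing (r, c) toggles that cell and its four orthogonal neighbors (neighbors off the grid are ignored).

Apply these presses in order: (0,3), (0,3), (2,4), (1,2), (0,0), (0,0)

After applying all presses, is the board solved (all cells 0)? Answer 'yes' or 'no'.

Answer: yes

Derivation:
After press 1 at (0,3):
0 0 0 1 1
0 1 1 0 1
0 0 1 1 1

After press 2 at (0,3):
0 0 1 0 0
0 1 1 1 1
0 0 1 1 1

After press 3 at (2,4):
0 0 1 0 0
0 1 1 1 0
0 0 1 0 0

After press 4 at (1,2):
0 0 0 0 0
0 0 0 0 0
0 0 0 0 0

After press 5 at (0,0):
1 1 0 0 0
1 0 0 0 0
0 0 0 0 0

After press 6 at (0,0):
0 0 0 0 0
0 0 0 0 0
0 0 0 0 0

Lights still on: 0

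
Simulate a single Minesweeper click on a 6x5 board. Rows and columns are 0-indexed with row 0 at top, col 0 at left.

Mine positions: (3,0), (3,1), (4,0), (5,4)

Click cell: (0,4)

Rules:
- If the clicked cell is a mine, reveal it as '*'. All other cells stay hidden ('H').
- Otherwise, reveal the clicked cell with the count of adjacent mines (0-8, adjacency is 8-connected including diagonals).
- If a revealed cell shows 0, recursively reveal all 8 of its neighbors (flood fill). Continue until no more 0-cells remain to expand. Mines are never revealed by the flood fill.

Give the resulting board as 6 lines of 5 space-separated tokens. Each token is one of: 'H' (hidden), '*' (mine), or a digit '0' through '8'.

0 0 0 0 0
0 0 0 0 0
2 2 1 0 0
H H 1 0 0
H H 1 1 1
H H H H H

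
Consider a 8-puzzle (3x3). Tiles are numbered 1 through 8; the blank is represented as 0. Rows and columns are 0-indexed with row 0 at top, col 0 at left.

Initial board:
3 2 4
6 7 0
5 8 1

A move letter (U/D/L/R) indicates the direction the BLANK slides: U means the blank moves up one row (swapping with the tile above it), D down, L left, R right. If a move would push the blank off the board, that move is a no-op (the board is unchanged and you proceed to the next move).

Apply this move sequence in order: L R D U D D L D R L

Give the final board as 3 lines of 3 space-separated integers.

Answer: 3 2 4
6 7 1
5 0 8

Derivation:
After move 1 (L):
3 2 4
6 0 7
5 8 1

After move 2 (R):
3 2 4
6 7 0
5 8 1

After move 3 (D):
3 2 4
6 7 1
5 8 0

After move 4 (U):
3 2 4
6 7 0
5 8 1

After move 5 (D):
3 2 4
6 7 1
5 8 0

After move 6 (D):
3 2 4
6 7 1
5 8 0

After move 7 (L):
3 2 4
6 7 1
5 0 8

After move 8 (D):
3 2 4
6 7 1
5 0 8

After move 9 (R):
3 2 4
6 7 1
5 8 0

After move 10 (L):
3 2 4
6 7 1
5 0 8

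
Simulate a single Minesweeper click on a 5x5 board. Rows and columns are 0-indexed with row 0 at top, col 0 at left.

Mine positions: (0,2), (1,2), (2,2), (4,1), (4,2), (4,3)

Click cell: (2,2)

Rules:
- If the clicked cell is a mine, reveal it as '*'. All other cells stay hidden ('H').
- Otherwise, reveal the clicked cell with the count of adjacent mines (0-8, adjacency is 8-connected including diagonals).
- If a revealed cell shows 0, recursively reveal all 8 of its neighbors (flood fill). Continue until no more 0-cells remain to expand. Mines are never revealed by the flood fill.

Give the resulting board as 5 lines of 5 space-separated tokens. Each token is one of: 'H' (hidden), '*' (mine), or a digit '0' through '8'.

H H H H H
H H H H H
H H * H H
H H H H H
H H H H H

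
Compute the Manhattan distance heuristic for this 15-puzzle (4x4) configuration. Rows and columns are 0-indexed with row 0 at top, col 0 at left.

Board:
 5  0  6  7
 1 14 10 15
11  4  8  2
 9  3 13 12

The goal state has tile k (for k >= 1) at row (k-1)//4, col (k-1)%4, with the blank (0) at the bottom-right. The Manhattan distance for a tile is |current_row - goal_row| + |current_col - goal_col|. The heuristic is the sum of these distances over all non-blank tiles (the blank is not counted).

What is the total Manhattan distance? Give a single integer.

Answer: 33

Derivation:
Tile 5: (0,0)->(1,0) = 1
Tile 6: (0,2)->(1,1) = 2
Tile 7: (0,3)->(1,2) = 2
Tile 1: (1,0)->(0,0) = 1
Tile 14: (1,1)->(3,1) = 2
Tile 10: (1,2)->(2,1) = 2
Tile 15: (1,3)->(3,2) = 3
Tile 11: (2,0)->(2,2) = 2
Tile 4: (2,1)->(0,3) = 4
Tile 8: (2,2)->(1,3) = 2
Tile 2: (2,3)->(0,1) = 4
Tile 9: (3,0)->(2,0) = 1
Tile 3: (3,1)->(0,2) = 4
Tile 13: (3,2)->(3,0) = 2
Tile 12: (3,3)->(2,3) = 1
Sum: 1 + 2 + 2 + 1 + 2 + 2 + 3 + 2 + 4 + 2 + 4 + 1 + 4 + 2 + 1 = 33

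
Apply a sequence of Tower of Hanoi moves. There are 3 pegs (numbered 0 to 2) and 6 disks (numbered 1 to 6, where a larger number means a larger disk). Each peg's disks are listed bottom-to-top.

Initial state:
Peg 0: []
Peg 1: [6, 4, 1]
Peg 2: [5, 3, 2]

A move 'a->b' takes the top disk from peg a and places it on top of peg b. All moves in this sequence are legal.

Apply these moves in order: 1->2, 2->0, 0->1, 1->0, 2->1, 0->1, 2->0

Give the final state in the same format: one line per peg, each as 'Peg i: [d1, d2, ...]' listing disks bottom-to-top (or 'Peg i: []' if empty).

Answer: Peg 0: [3]
Peg 1: [6, 4, 2, 1]
Peg 2: [5]

Derivation:
After move 1 (1->2):
Peg 0: []
Peg 1: [6, 4]
Peg 2: [5, 3, 2, 1]

After move 2 (2->0):
Peg 0: [1]
Peg 1: [6, 4]
Peg 2: [5, 3, 2]

After move 3 (0->1):
Peg 0: []
Peg 1: [6, 4, 1]
Peg 2: [5, 3, 2]

After move 4 (1->0):
Peg 0: [1]
Peg 1: [6, 4]
Peg 2: [5, 3, 2]

After move 5 (2->1):
Peg 0: [1]
Peg 1: [6, 4, 2]
Peg 2: [5, 3]

After move 6 (0->1):
Peg 0: []
Peg 1: [6, 4, 2, 1]
Peg 2: [5, 3]

After move 7 (2->0):
Peg 0: [3]
Peg 1: [6, 4, 2, 1]
Peg 2: [5]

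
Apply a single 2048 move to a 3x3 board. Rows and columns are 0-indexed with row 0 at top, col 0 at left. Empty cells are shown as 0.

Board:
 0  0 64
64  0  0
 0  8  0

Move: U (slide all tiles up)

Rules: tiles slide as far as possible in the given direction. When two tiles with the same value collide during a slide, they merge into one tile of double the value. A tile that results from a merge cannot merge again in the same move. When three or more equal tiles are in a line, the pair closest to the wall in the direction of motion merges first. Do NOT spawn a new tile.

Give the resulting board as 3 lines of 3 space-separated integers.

Slide up:
col 0: [0, 64, 0] -> [64, 0, 0]
col 1: [0, 0, 8] -> [8, 0, 0]
col 2: [64, 0, 0] -> [64, 0, 0]

Answer: 64  8 64
 0  0  0
 0  0  0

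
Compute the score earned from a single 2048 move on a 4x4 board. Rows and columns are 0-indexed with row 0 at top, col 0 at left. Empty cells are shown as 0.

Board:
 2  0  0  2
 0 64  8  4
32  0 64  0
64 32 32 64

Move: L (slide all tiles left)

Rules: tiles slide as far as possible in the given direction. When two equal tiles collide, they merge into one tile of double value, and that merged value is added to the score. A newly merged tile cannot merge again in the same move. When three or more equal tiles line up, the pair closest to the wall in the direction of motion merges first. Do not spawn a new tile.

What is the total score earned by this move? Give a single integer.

Answer: 68

Derivation:
Slide left:
row 0: [2, 0, 0, 2] -> [4, 0, 0, 0]  score +4 (running 4)
row 1: [0, 64, 8, 4] -> [64, 8, 4, 0]  score +0 (running 4)
row 2: [32, 0, 64, 0] -> [32, 64, 0, 0]  score +0 (running 4)
row 3: [64, 32, 32, 64] -> [64, 64, 64, 0]  score +64 (running 68)
Board after move:
 4  0  0  0
64  8  4  0
32 64  0  0
64 64 64  0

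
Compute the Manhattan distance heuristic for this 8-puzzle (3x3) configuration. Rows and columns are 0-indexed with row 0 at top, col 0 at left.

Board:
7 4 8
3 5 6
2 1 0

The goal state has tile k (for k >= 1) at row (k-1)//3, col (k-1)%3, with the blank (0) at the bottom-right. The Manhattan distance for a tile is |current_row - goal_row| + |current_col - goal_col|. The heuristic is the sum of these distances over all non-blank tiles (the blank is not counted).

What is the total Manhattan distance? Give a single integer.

Tile 7: at (0,0), goal (2,0), distance |0-2|+|0-0| = 2
Tile 4: at (0,1), goal (1,0), distance |0-1|+|1-0| = 2
Tile 8: at (0,2), goal (2,1), distance |0-2|+|2-1| = 3
Tile 3: at (1,0), goal (0,2), distance |1-0|+|0-2| = 3
Tile 5: at (1,1), goal (1,1), distance |1-1|+|1-1| = 0
Tile 6: at (1,2), goal (1,2), distance |1-1|+|2-2| = 0
Tile 2: at (2,0), goal (0,1), distance |2-0|+|0-1| = 3
Tile 1: at (2,1), goal (0,0), distance |2-0|+|1-0| = 3
Sum: 2 + 2 + 3 + 3 + 0 + 0 + 3 + 3 = 16

Answer: 16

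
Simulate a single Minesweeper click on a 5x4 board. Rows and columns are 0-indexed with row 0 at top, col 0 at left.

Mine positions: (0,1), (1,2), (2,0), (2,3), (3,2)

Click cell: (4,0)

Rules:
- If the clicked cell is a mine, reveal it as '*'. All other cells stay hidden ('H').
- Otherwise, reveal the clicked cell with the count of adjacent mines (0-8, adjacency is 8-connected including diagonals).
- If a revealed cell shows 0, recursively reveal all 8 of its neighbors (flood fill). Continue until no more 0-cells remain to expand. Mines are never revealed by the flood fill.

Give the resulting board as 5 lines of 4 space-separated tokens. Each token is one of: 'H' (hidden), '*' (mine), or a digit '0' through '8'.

H H H H
H H H H
H H H H
1 2 H H
0 1 H H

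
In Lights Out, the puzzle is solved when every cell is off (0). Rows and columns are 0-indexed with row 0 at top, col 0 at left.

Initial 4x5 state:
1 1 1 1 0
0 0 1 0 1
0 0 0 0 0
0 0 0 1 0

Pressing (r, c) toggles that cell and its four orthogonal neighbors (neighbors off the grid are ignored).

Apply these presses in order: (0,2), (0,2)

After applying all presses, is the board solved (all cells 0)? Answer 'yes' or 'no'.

After press 1 at (0,2):
1 0 0 0 0
0 0 0 0 1
0 0 0 0 0
0 0 0 1 0

After press 2 at (0,2):
1 1 1 1 0
0 0 1 0 1
0 0 0 0 0
0 0 0 1 0

Lights still on: 7

Answer: no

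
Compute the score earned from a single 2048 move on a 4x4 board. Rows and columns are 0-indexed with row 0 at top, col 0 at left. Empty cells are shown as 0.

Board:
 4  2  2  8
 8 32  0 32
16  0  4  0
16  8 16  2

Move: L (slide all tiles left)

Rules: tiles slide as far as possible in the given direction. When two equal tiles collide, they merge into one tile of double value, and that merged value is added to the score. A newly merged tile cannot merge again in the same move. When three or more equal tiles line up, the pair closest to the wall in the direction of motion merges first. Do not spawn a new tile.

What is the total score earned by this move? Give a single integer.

Slide left:
row 0: [4, 2, 2, 8] -> [4, 4, 8, 0]  score +4 (running 4)
row 1: [8, 32, 0, 32] -> [8, 64, 0, 0]  score +64 (running 68)
row 2: [16, 0, 4, 0] -> [16, 4, 0, 0]  score +0 (running 68)
row 3: [16, 8, 16, 2] -> [16, 8, 16, 2]  score +0 (running 68)
Board after move:
 4  4  8  0
 8 64  0  0
16  4  0  0
16  8 16  2

Answer: 68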